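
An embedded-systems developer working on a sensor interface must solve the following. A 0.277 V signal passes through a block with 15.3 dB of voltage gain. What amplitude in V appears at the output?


Output voltage from dB gain:
V_out = V_in * 10^(gain_dB / 20)
      = 0.277 * 10^(15.3 / 20)
      = 0.277 * 5.821032
      = 1.6124 V

1.6124 V


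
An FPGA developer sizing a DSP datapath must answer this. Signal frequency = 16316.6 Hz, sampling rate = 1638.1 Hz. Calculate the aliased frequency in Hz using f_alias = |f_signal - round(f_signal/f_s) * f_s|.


Compute the nearest integer multiple of fs to the signal:
n = round(16316.6 / 1638.1) = 10
f_alias = |16316.6 - 10 * 1638.1|
        = |16316.6 - 16381.0|
        = 64.4 Hz

64.4


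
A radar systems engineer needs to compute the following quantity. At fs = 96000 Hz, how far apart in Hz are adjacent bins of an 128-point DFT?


DFT frequency resolution:
df = fs / N
   = 96000 / 128
   = 750.0 Hz

750.0 Hz


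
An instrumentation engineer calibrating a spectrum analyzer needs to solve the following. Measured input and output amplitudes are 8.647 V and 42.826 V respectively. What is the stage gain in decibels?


Voltage gain in dB:
G = 20 * log10(Vout / Vin)
  = 20 * log10(42.826 / 8.647)
  = 20 * log10(4.9527)
  = 20 * 0.694842
  = 13.9 dB

13.9 dB


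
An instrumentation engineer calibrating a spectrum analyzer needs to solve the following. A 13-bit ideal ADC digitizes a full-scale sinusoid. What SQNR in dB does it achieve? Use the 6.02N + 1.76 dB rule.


Theoretical SNR for a full-scale sinusoid:
SNR = 6.02 * N + 1.76
    = 6.02 * 13 + 1.76
    = 78.26 + 1.76
    = 80.02 dB

80.02 dB


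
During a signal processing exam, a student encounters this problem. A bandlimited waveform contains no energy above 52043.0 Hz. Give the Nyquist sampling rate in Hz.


The Nyquist rate is twice the maximum frequency component.
fs_min = 2 * fmax
      = 2 * 52043.0
      = 104086.0 Hz

104086.0


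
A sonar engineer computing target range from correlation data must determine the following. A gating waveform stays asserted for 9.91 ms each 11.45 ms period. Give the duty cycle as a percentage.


Duty cycle as a percentage:
DC = (t_on / T) * 100
   = (9.91 / 11.45) * 100
   = 0.865502 * 100
   = 86.55 %

86.55 %


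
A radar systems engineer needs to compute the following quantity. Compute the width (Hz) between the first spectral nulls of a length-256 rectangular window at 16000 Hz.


Main lobe width for a rectangular window:
Width = 2 * fs / N
      = 2 * 16000 / 256
      = 32000 / 256
      = 125.0 Hz

125.0 Hz


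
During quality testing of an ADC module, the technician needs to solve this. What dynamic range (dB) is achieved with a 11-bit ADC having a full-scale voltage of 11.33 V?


Dynamic range from full-scale to LSB:
V_min = V_max / 2^bits = 11.33 / 2^11
DR = 20 * log10(V_max / V_min)
   = 20 * log10(2^11)
   = 20 * 11 * log10(2)
   = 66.23 dB

66.23 dB


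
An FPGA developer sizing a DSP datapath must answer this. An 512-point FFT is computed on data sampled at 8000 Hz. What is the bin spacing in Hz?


DFT frequency resolution:
df = fs / N
   = 8000 / 512
   = 15.625 Hz

15.625 Hz


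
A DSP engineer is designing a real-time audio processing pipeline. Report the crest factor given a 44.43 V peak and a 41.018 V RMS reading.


Crest factor is the ratio of peak to RMS:
CF = V_peak / V_rms
   = 44.43 / 41.018
   = 1.0832

1.0832


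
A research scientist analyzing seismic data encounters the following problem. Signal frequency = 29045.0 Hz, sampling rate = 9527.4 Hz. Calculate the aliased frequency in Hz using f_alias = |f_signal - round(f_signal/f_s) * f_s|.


Compute the nearest integer multiple of fs to the signal:
n = round(29045.0 / 9527.4) = 3
f_alias = |29045.0 - 3 * 9527.4|
        = |29045.0 - 28582.2|
        = 462.8 Hz

462.8


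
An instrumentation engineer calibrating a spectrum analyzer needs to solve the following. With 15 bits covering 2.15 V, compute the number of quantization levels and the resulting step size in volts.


Step 1 — number of quantization levels:
L = 2^N = 2^15 = 32768

Step 2 — LSB step size:
delta = Vfs / L
      = 2.15 / 32768
      = 6.561e-05 V

Levels = 32768; step size = 6.561e-05 V


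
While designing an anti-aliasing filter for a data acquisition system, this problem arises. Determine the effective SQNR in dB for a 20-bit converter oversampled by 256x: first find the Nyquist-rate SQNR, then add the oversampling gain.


Step 1 — baseline SQNR at Nyquist:
SQNR_base = 6.02*N + 1.76
          = 6.02*20 + 1.76
          = 122.16 dB

Step 2 — oversampling processing gain:
G = 10*log10(OSR) = 10*log10(256) = 24.08 dB

Step 3 — total:
SQNR_total = 122.16 + 24.08 = 146.24 dB

Base SQNR = 122.16 dB; oversampled SQNR = 146.24 dB


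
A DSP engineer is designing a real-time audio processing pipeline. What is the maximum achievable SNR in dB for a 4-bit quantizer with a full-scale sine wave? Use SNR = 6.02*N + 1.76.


Theoretical SNR for a full-scale sinusoid:
SNR = 6.02 * N + 1.76
    = 6.02 * 4 + 1.76
    = 24.08 + 1.76
    = 25.84 dB

25.84 dB


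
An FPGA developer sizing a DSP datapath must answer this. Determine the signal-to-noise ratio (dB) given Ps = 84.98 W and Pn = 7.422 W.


SNR in decibels:
SNR = 10 * log10(Ps / Pn)
    = 10 * log10(84.98 / 7.422)
    = 10 * log10(11.4497)
    = 10 * 1.0588
    = 10.59 dB

10.59 dB


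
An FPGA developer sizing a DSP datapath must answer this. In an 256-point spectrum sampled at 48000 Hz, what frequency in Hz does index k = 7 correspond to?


Frequency of DFT bin k:
f_k = k * fs / N
    = 7 * 48000 / 256
    = 336000 / 256
    = 1312.5 Hz

1312.5 Hz


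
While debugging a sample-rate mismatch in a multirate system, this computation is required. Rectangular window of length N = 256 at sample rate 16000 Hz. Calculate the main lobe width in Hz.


Main lobe width for a rectangular window:
Width = 2 * fs / N
      = 2 * 16000 / 256
      = 32000 / 256
      = 125.0 Hz

125.0 Hz


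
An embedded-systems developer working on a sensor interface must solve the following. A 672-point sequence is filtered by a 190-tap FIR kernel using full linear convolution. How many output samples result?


Linear convolution output length:
L = N + M - 1
  = 672 + 190 - 1
  = 861 samples

861


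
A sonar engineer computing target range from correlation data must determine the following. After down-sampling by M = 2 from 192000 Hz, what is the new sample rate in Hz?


Decimation reduces the sample rate:
fs_out = fs_in / M
       = 192000 / 2
       = 96000.0 Hz

96000.0 Hz


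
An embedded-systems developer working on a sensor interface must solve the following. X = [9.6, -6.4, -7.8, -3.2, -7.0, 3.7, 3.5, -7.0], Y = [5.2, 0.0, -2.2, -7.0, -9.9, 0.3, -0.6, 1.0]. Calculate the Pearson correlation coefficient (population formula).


Pearson correlation coefficient (population):
r = cov(X,Y) / (std(X) * std(Y))
Mean X = -1.825, Mean Y = -1.65
Cov(X,Y) = 15.8375
Std(X) = 6.138964, Std(Y) = 4.451966
r = 0.5795

0.5795


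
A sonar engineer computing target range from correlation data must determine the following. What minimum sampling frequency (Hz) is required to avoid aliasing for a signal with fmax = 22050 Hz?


The Nyquist rate is twice the maximum frequency component.
fs_min = 2 * fmax
      = 2 * 22050
      = 44100 Hz

44100


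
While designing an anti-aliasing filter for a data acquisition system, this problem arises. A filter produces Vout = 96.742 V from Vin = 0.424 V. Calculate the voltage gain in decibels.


Voltage gain in dB:
G = 20 * log10(Vout / Vin)
  = 20 * log10(96.742 / 0.424)
  = 20 * log10(228.165094)
  = 20 * 2.358249
  = 47.16 dB

47.16 dB


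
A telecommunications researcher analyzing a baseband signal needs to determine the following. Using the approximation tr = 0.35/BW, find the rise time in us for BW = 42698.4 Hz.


Rise time from bandwidth relationship:
tr = 0.35 / BW
   = 0.35 / 42698.4
   = 8.19702846e-06 s
   = 8.197 us

8.197 us


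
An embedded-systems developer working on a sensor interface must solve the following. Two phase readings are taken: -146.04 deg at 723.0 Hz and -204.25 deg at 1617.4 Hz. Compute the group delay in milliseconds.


Group delay from phase difference:
tau = -d(phi)/d(omega)
d(phi) = -58.21 deg = -1.015956 rad
d(omega) = 2*pi*(1617.4 - 723.0) = 5619.6809 rad/s
tau = -(-1.015956) / 5619.6809
    = 0.1808 ms

0.1808 ms


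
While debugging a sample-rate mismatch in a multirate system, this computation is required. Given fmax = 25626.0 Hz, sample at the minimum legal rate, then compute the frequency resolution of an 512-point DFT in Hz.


Step 1 — Nyquist sampling rate:
fs = 2 * fmax = 2 * 25626.0 = 51252.0 Hz

Step 2 — DFT bin spacing:
df = fs / N = 51252.0 / 512 = 100.1016 Hz

100.1016 Hz


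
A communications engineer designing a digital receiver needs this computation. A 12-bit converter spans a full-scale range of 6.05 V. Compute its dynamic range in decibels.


Dynamic range from full-scale to LSB:
V_min = V_max / 2^bits = 6.05 / 2^12
DR = 20 * log10(V_max / V_min)
   = 20 * log10(2^12)
   = 20 * 12 * log10(2)
   = 72.25 dB

72.25 dB


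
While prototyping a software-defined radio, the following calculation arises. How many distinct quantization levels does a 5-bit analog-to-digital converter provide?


Number of quantization levels = 2^N
= 2^5
= 32

32


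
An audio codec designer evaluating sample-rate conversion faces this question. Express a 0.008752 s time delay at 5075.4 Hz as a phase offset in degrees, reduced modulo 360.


Phase shift from frequency and time delay:
phi = 360 * f * t_delay
    = 360 * 5075.4 * 0.008752
    = 15991.16 degrees
    mod 360 = 151.16 degrees

151.16 degrees


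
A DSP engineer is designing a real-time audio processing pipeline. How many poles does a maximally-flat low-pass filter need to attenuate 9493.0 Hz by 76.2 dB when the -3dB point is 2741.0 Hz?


Butterworth filter order formula:
n = log10(10^(A/10) - 1) / (2 * log10(f_stop/f_pass))
10^(76.2/10) - 1 = 41686937.347
f_stop/f_pass = 9493.0 / 2741.0 = 3.4633
n = 7.0622 -> ceil = 8

8


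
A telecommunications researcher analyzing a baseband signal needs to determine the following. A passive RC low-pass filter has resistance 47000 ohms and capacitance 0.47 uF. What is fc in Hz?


Cutoff frequency of a first-order RC filter:
fc = 1 / (2 * pi * R * C)
C = 0.47 uF = 4.7e-07 F
fc = 1 / (2 * pi * 47000 * 4.7e-07)
   = 1 / 0.1387955634356
   = 7.204841 Hz

7.204841 Hz


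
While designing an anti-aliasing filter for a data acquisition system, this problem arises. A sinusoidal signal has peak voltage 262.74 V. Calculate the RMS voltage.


RMS voltage for a sinusoidal waveform:
V_rms = V_peak / sqrt(2)
      = 262.74 / 1.414214
      = 185.785 V

185.785 V


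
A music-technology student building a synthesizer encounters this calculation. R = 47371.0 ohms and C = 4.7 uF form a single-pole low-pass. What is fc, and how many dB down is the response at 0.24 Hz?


Step 1 — cutoff frequency:
fc = 1 / (2*pi*R*C)
C = 4.7 uF = 4.7e-06 F
fc = 1 / (2*pi*47371.0*4.7e-06)
   = 0.714841 Hz

Step 2 — magnitude at f = 0.24 Hz:
|H(f)| = 1 / sqrt(1 + (f/fc)^2)
f/fc = 0.24 / 0.714841 = 0.335739
|H| = 1 / sqrt(1 + 0.112721) = 0.9479968
|H|_dB = 20*log10(0.9479968) = -0.46 dB

fc = 0.714841 Hz; |H(0.24 Hz)| = -0.46 dB


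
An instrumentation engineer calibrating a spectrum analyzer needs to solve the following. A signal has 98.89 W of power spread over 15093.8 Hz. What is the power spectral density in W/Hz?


Power spectral density:
PSD = P / BW
    = 98.89 / 15093.8
    = 0.0065517 W/Hz

0.0065517 W/Hz


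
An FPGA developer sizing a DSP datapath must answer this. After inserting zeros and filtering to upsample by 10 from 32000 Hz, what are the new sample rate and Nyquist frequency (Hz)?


Step 1 — output sample rate after interpolation by L:
fs_out = L * fs_in = 10 * 32000 = 320000 Hz

Step 2 — Nyquist frequency of the output stream:
f_Nyq = fs_out / 2 = 320000 / 2 = 160000.0 Hz

fs_out = 320000 Hz; f_Nyquist = 160000.0 Hz


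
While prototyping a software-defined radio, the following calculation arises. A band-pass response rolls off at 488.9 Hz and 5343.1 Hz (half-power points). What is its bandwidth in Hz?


Bandwidth is the difference of -3dB frequencies:
BW = f_high - f_low
   = 5343.1 - 488.9
   = 4854.2 Hz

4854.2 Hz


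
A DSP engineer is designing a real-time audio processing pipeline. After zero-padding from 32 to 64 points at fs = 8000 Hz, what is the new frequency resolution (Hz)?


Frequency resolution after zero-padding:
N_padded = 32 * 2 = 64
df = fs / N_padded
   = 8000 / 64
   = 125.0 Hz

125.0 Hz


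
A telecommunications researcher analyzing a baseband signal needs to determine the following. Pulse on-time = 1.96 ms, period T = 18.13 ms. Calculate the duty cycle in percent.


Duty cycle as a percentage:
DC = (t_on / T) * 100
   = (1.96 / 18.13) * 100
   = 0.108108 * 100
   = 10.81 %

10.81 %


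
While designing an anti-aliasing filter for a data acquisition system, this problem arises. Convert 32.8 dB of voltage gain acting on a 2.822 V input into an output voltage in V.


Output voltage from dB gain:
V_out = V_in * 10^(gain_dB / 20)
      = 2.822 * 10^(32.8 / 20)
      = 2.822 * 43.651583
      = 123.1848 V

123.1848 V


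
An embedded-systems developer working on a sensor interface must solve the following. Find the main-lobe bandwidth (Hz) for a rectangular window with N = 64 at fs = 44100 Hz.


Main lobe width for a rectangular window:
Width = 2 * fs / N
      = 2 * 44100 / 64
      = 88200 / 64
      = 1378.125 Hz

1378.125 Hz


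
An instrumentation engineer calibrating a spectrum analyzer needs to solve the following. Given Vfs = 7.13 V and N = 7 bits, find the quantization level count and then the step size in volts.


Step 1 — number of quantization levels:
L = 2^N = 2^7 = 128

Step 2 — LSB step size:
delta = Vfs / L
      = 7.13 / 128
      = 0.05570312 V

Levels = 128; step size = 0.05570312 V


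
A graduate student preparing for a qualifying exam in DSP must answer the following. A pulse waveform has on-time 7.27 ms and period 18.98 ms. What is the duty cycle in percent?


Duty cycle as a percentage:
DC = (t_on / T) * 100
   = (7.27 / 18.98) * 100
   = 0.383035 * 100
   = 38.3 %

38.3 %


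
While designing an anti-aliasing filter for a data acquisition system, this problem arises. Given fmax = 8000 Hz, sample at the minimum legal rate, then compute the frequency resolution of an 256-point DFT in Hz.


Step 1 — Nyquist sampling rate:
fs = 2 * fmax = 2 * 8000 = 16000 Hz

Step 2 — DFT bin spacing:
df = fs / N = 16000 / 256 = 62.5 Hz

62.5 Hz


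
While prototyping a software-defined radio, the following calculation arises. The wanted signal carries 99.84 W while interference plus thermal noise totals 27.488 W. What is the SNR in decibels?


SNR in decibels:
SNR = 10 * log10(Ps / Pn)
    = 10 * log10(99.84 / 27.488)
    = 10 * log10(3.6321)
    = 10 * 0.5602
    = 5.6 dB

5.6 dB


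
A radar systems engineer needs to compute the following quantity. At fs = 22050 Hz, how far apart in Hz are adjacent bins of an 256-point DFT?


DFT frequency resolution:
df = fs / N
   = 22050 / 256
   = 86.1328 Hz

86.1328 Hz


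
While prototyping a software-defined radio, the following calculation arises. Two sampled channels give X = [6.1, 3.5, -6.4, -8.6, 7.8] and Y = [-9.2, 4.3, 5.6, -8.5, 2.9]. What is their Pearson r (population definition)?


Pearson correlation coefficient (population):
r = cov(X,Y) / (std(X) * std(Y))
Mean X = 0.48, Mean Y = -0.98
Cov(X,Y) = 4.2324
Std(X) = 6.694296, Std(Y) = 6.486108
r = 0.0975

0.0975


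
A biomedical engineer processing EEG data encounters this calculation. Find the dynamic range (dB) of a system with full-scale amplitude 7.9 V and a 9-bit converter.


Dynamic range from full-scale to LSB:
V_min = V_max / 2^bits = 7.9 / 2^9
DR = 20 * log10(V_max / V_min)
   = 20 * log10(2^9)
   = 20 * 9 * log10(2)
   = 54.19 dB

54.19 dB


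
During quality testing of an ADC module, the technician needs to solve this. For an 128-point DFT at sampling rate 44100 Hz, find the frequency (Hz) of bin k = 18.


Frequency of DFT bin k:
f_k = k * fs / N
    = 18 * 44100 / 128
    = 793800 / 128
    = 6201.562 Hz

6201.562 Hz


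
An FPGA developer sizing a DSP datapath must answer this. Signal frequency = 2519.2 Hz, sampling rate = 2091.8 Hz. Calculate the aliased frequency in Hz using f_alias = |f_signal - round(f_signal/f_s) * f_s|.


Compute the nearest integer multiple of fs to the signal:
n = round(2519.2 / 2091.8) = 1
f_alias = |2519.2 - 1 * 2091.8|
        = |2519.2 - 2091.8|
        = 427.4 Hz

427.4


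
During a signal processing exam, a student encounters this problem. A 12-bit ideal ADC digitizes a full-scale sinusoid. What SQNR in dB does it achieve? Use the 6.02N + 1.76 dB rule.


Theoretical SNR for a full-scale sinusoid:
SNR = 6.02 * N + 1.76
    = 6.02 * 12 + 1.76
    = 72.24 + 1.76
    = 74.0 dB

74.0 dB


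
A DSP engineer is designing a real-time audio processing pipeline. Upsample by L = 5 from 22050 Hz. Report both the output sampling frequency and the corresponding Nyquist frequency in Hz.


Step 1 — output sample rate after interpolation by L:
fs_out = L * fs_in = 5 * 22050 = 110250 Hz

Step 2 — Nyquist frequency of the output stream:
f_Nyq = fs_out / 2 = 110250 / 2 = 55125.0 Hz

fs_out = 110250 Hz; f_Nyquist = 55125.0 Hz


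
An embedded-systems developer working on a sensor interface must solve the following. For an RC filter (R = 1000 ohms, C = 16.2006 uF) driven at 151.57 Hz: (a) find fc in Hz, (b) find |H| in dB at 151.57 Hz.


Step 1 — cutoff frequency:
fc = 1 / (2*pi*R*C)
C = 16.2006 uF = 1.62006e-05 F
fc = 1 / (2*pi*1000*1.62006e-05)
   = 9.82402 Hz

Step 2 — magnitude at f = 151.57 Hz:
|H(f)| = 1 / sqrt(1 + (f/fc)^2)
f/fc = 151.57 / 9.82402 = 15.428511
|H| = 1 / sqrt(1 + 238.038952) = 0.0646794
|H|_dB = 20*log10(0.0646794) = -23.78 dB

fc = 9.82402 Hz; |H(151.57 Hz)| = -23.78 dB


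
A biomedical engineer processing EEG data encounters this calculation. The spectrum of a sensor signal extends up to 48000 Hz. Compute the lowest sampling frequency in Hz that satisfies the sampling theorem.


The Nyquist rate is twice the maximum frequency component.
fs_min = 2 * fmax
      = 2 * 48000
      = 96000 Hz

96000


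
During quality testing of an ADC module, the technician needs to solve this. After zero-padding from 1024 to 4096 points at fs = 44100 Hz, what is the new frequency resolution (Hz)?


Frequency resolution after zero-padding:
N_padded = 1024 * 4 = 4096
df = fs / N_padded
   = 44100 / 4096
   = 10.7666 Hz

10.7666 Hz


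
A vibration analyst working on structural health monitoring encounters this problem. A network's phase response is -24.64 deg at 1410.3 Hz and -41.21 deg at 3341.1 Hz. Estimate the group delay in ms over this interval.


Group delay from phase difference:
tau = -d(phi)/d(omega)
d(phi) = -16.57 deg = -0.289201 rad
d(omega) = 2*pi*(3341.1 - 1410.3) = 12131.5742 rad/s
tau = -(-0.289201) / 12131.5742
    = 0.0238 ms

0.0238 ms


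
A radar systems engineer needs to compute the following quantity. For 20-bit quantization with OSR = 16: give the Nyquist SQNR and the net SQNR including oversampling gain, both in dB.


Step 1 — baseline SQNR at Nyquist:
SQNR_base = 6.02*N + 1.76
          = 6.02*20 + 1.76
          = 122.16 dB

Step 2 — oversampling processing gain:
G = 10*log10(OSR) = 10*log10(16) = 12.04 dB

Step 3 — total:
SQNR_total = 122.16 + 12.04 = 134.2 dB

Base SQNR = 122.16 dB; oversampled SQNR = 134.2 dB


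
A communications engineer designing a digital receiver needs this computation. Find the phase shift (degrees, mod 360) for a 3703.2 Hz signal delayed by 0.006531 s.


Phase shift from frequency and time delay:
phi = 360 * f * t_delay
    = 360 * 3703.2 * 0.006531
    = 8706.82 degrees
    mod 360 = 66.82 degrees

66.82 degrees


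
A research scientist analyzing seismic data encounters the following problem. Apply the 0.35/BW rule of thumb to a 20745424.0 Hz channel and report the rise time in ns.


Rise time from bandwidth relationship:
tr = 0.35 / BW
   = 0.35 / 20745424.0
   = 1.687119049e-08 s
   = 16.8712 ns

16.8712 ns


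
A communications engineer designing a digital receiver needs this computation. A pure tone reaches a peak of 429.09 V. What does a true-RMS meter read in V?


RMS voltage for a sinusoidal waveform:
V_rms = V_peak / sqrt(2)
      = 429.09 / 1.414214
      = 303.412 V

303.412 V


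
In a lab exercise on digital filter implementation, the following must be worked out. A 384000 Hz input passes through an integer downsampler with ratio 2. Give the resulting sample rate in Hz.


Decimation reduces the sample rate:
fs_out = fs_in / M
       = 384000 / 2
       = 192000.0 Hz

192000.0 Hz


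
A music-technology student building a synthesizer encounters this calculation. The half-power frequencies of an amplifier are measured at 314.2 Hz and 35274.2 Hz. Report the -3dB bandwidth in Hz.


Bandwidth is the difference of -3dB frequencies:
BW = f_high - f_low
   = 35274.2 - 314.2
   = 34960.0 Hz

34960.0 Hz


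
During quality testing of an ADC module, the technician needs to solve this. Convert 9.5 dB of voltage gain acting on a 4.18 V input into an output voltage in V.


Output voltage from dB gain:
V_out = V_in * 10^(gain_dB / 20)
      = 4.18 * 10^(9.5 / 20)
      = 4.18 * 2.985383
      = 12.4789 V

12.4789 V


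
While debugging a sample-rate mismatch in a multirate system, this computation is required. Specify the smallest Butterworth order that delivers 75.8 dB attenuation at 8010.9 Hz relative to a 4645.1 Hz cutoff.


Butterworth filter order formula:
n = log10(10^(A/10) - 1) / (2 * log10(f_stop/f_pass))
10^(75.8/10) - 1 = 38018938.6321
f_stop/f_pass = 8010.9 / 4645.1 = 1.7246
n = 16.0128 -> ceil = 17

17


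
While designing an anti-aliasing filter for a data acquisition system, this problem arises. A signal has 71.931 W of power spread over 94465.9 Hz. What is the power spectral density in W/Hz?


Power spectral density:
PSD = P / BW
    = 71.931 / 94465.9
    = 0.00076145 W/Hz

0.00076145 W/Hz


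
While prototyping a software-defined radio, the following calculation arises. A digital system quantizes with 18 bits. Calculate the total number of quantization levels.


Number of quantization levels = 2^N
= 2^18
= 262144

262144


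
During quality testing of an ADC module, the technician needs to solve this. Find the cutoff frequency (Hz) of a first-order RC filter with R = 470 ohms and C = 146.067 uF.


Cutoff frequency of a first-order RC filter:
fc = 1 / (2 * pi * R * C)
C = 146.067 uF = 0.000146067 F
fc = 1 / (2 * pi * 470 * 0.000146067)
   = 1 / 0.43135003328399
   = 2.318303 Hz

2.318303 Hz


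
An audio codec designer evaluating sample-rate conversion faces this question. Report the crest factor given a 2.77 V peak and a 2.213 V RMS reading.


Crest factor is the ratio of peak to RMS:
CF = V_peak / V_rms
   = 2.77 / 2.213
   = 1.2517

1.2517


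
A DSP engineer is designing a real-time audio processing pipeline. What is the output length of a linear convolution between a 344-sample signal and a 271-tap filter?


Linear convolution output length:
L = N + M - 1
  = 344 + 271 - 1
  = 614 samples

614


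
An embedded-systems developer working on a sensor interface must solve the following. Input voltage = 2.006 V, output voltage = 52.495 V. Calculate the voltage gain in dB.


Voltage gain in dB:
G = 20 * log10(Vout / Vin)
  = 20 * log10(52.495 / 2.006)
  = 20 * log10(26.168993)
  = 20 * 1.417787
  = 28.36 dB

28.36 dB


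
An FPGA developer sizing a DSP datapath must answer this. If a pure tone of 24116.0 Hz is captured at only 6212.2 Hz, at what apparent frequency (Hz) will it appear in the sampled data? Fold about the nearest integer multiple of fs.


Compute the nearest integer multiple of fs to the signal:
n = round(24116.0 / 6212.2) = 4
f_alias = |24116.0 - 4 * 6212.2|
        = |24116.0 - 24848.8|
        = 732.8 Hz

732.8


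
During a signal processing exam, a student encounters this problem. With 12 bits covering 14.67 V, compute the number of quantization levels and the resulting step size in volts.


Step 1 — number of quantization levels:
L = 2^N = 2^12 = 4096

Step 2 — LSB step size:
delta = Vfs / L
      = 14.67 / 4096
      = 0.00358154 V

Levels = 4096; step size = 0.00358154 V


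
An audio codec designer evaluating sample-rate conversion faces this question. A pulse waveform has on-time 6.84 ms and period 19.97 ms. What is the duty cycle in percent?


Duty cycle as a percentage:
DC = (t_on / T) * 100
   = (6.84 / 19.97) * 100
   = 0.342514 * 100
   = 34.25 %

34.25 %


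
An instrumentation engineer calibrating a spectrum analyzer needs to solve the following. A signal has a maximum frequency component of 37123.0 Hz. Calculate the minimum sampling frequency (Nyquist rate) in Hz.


The Nyquist rate is twice the maximum frequency component.
fs_min = 2 * fmax
      = 2 * 37123.0
      = 74246.0 Hz

74246.0


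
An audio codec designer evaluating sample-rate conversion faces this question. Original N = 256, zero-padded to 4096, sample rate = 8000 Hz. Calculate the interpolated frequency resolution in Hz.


Frequency resolution after zero-padding:
N_padded = 256 * 16 = 4096
df = fs / N_padded
   = 8000 / 4096
   = 1.9531 Hz

1.9531 Hz


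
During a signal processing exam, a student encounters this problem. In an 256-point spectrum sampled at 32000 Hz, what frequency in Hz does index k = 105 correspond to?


Frequency of DFT bin k:
f_k = k * fs / N
    = 105 * 32000 / 256
    = 3360000 / 256
    = 13125.0 Hz

13125.0 Hz


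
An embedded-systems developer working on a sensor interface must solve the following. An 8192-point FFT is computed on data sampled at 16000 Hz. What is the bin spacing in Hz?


DFT frequency resolution:
df = fs / N
   = 16000 / 8192
   = 1.9531 Hz

1.9531 Hz


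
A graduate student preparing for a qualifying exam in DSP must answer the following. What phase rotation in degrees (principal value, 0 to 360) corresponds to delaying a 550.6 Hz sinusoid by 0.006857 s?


Phase shift from frequency and time delay:
phi = 360 * f * t_delay
    = 360 * 550.6 * 0.006857
    = 1359.17 degrees
    mod 360 = 279.17 degrees

279.17 degrees


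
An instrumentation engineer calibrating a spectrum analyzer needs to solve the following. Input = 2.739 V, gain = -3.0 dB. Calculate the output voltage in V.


Output voltage from dB gain:
V_out = V_in * 10^(gain_dB / 20)
      = 2.739 * 10^(-3.0 / 20)
      = 2.739 * 0.707946
      = 1.9391 V

1.9391 V


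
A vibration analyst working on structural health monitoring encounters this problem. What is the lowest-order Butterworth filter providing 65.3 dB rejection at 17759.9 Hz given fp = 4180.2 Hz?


Butterworth filter order formula:
n = log10(10^(A/10) - 1) / (2 * log10(f_stop/f_pass))
10^(65.3/10) - 1 = 3388440.5614
f_stop/f_pass = 17759.9 / 4180.2 = 4.2486
n = 5.197 -> ceil = 6

6


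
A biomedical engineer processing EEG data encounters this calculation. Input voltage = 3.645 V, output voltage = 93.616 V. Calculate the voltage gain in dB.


Voltage gain in dB:
G = 20 * log10(Vout / Vin)
  = 20 * log10(93.616 / 3.645)
  = 20 * log10(25.683402)
  = 20 * 1.409653
  = 28.19 dB

28.19 dB


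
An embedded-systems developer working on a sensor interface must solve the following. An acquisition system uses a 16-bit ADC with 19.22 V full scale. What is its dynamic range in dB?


Dynamic range from full-scale to LSB:
V_min = V_max / 2^bits = 19.22 / 2^16
DR = 20 * log10(V_max / V_min)
   = 20 * log10(2^16)
   = 20 * 16 * log10(2)
   = 96.33 dB

96.33 dB


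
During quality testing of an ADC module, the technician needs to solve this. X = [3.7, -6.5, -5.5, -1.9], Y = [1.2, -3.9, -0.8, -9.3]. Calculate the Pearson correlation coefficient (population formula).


Pearson correlation coefficient (population):
r = cov(X,Y) / (std(X) * std(Y))
Mean X = -2.55, Mean Y = -3.2
Cov(X,Y) = 4.805
Std(X) = 3.993432, Std(Y) = 3.962953
r = 0.3036

0.3036


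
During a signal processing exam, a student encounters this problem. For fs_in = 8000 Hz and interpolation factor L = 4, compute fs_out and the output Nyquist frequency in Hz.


Step 1 — output sample rate after interpolation by L:
fs_out = L * fs_in = 4 * 8000 = 32000 Hz

Step 2 — Nyquist frequency of the output stream:
f_Nyq = fs_out / 2 = 32000 / 2 = 16000.0 Hz

fs_out = 32000 Hz; f_Nyquist = 16000.0 Hz


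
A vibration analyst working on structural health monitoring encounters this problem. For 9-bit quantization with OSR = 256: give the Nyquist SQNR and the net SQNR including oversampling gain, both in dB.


Step 1 — baseline SQNR at Nyquist:
SQNR_base = 6.02*N + 1.76
          = 6.02*9 + 1.76
          = 55.94 dB

Step 2 — oversampling processing gain:
G = 10*log10(OSR) = 10*log10(256) = 24.08 dB

Step 3 — total:
SQNR_total = 55.94 + 24.08 = 80.02 dB

Base SQNR = 55.94 dB; oversampled SQNR = 80.02 dB


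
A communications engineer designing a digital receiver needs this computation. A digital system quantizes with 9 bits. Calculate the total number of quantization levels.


Number of quantization levels = 2^N
= 2^9
= 512

512


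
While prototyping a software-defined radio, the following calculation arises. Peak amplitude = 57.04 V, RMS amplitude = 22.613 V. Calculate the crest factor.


Crest factor is the ratio of peak to RMS:
CF = V_peak / V_rms
   = 57.04 / 22.613
   = 2.5224

2.5224


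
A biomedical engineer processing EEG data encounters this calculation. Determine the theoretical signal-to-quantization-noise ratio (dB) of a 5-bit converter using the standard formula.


Theoretical SNR for a full-scale sinusoid:
SNR = 6.02 * N + 1.76
    = 6.02 * 5 + 1.76
    = 30.1 + 1.76
    = 31.86 dB

31.86 dB


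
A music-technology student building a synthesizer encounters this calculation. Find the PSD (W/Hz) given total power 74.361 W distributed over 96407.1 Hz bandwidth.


Power spectral density:
PSD = P / BW
    = 74.361 / 96407.1
    = 0.00077132 W/Hz

0.00077132 W/Hz


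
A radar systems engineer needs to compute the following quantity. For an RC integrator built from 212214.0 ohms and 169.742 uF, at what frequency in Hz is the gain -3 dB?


Cutoff frequency of a first-order RC filter:
fc = 1 / (2 * pi * R * C)
C = 169.742 uF = 0.000169742 F
fc = 1 / (2 * pi * 212214.0 * 0.000169742)
   = 1 / 226.33056874144
   = 0.004418 Hz

0.004418 Hz


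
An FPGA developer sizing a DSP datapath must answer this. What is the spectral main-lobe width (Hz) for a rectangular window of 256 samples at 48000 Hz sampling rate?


Main lobe width for a rectangular window:
Width = 2 * fs / N
      = 2 * 48000 / 256
      = 96000 / 256
      = 375.0 Hz

375.0 Hz


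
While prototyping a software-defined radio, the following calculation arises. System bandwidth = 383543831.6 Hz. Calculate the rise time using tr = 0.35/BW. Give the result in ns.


Rise time from bandwidth relationship:
tr = 0.35 / BW
   = 0.35 / 383543831.6
   = 9.125423776e-10 s
   = 0.9125 ns

0.9125 ns


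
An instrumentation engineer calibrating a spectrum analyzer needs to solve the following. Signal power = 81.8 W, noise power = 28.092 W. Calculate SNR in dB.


SNR in decibels:
SNR = 10 * log10(Ps / Pn)
    = 10 * log10(81.8 / 28.092)
    = 10 * log10(2.9119)
    = 10 * 0.4642
    = 4.64 dB

4.64 dB


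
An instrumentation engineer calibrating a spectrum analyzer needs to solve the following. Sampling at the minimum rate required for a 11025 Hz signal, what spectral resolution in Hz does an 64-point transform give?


Step 1 — Nyquist sampling rate:
fs = 2 * fmax = 2 * 11025 = 22050 Hz

Step 2 — DFT bin spacing:
df = fs / N = 22050 / 64 = 344.5312 Hz

344.5312 Hz


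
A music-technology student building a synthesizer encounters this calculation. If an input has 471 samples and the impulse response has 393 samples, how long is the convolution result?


Linear convolution output length:
L = N + M - 1
  = 471 + 393 - 1
  = 863 samples

863


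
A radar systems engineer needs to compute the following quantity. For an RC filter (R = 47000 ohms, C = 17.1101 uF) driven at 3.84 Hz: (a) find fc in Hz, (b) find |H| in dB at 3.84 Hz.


Step 1 — cutoff frequency:
fc = 1 / (2*pi*R*C)
C = 17.1101 uF = 1.71101e-05 F
fc = 1 / (2*pi*47000*1.71101e-05)
   = 0.197911 Hz

Step 2 — magnitude at f = 3.84 Hz:
|H(f)| = 1 / sqrt(1 + (f/fc)^2)
f/fc = 3.84 / 0.197911 = 19.402661
|H| = 1 / sqrt(1 + 376.463254) = 0.051471
|H|_dB = 20*log10(0.051471) = -25.77 dB

fc = 0.197911 Hz; |H(3.84 Hz)| = -25.77 dB


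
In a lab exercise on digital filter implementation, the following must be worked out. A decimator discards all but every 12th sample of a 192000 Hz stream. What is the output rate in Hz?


Decimation reduces the sample rate:
fs_out = fs_in / M
       = 192000 / 12
       = 16000.0 Hz

16000.0 Hz


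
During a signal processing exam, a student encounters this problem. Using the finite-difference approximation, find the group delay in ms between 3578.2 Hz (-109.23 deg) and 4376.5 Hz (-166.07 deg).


Group delay from phase difference:
tau = -d(phi)/d(omega)
d(phi) = -56.84 deg = -0.992045 rad
d(omega) = 2*pi*(4376.5 - 3578.2) = 5015.8668 rad/s
tau = -(-0.992045) / 5015.8668
    = 0.1978 ms

0.1978 ms


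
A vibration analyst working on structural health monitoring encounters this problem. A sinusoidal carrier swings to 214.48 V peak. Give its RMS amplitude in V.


RMS voltage for a sinusoidal waveform:
V_rms = V_peak / sqrt(2)
      = 214.48 / 1.414214
      = 151.66 V

151.66 V


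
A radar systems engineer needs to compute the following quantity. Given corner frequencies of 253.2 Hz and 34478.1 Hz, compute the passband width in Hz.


Bandwidth is the difference of -3dB frequencies:
BW = f_high - f_low
   = 34478.1 - 253.2
   = 34224.9 Hz

34224.9 Hz


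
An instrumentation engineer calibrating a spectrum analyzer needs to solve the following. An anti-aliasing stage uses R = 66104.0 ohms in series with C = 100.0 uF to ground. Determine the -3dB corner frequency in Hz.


Cutoff frequency of a first-order RC filter:
fc = 1 / (2 * pi * R * C)
C = 100.0 uF = 0.0001 F
fc = 1 / (2 * pi * 66104.0 * 0.0001)
   = 1 / 41.53436815458
   = 0.024076 Hz

0.024076 Hz


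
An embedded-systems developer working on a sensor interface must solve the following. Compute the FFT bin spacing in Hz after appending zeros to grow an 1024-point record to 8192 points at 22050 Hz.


Frequency resolution after zero-padding:
N_padded = 1024 * 8 = 8192
df = fs / N_padded
   = 22050 / 8192
   = 2.6917 Hz

2.6917 Hz


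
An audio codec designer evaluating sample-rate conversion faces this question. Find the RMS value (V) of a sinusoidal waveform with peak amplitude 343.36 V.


RMS voltage for a sinusoidal waveform:
V_rms = V_peak / sqrt(2)
      = 343.36 / 1.414214
      = 242.792 V

242.792 V


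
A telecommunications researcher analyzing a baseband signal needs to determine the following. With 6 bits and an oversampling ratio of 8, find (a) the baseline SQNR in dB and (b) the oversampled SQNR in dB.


Step 1 — baseline SQNR at Nyquist:
SQNR_base = 6.02*N + 1.76
          = 6.02*6 + 1.76
          = 37.88 dB

Step 2 — oversampling processing gain:
G = 10*log10(OSR) = 10*log10(8) = 9.03 dB

Step 3 — total:
SQNR_total = 37.88 + 9.03 = 46.91 dB

Base SQNR = 37.88 dB; oversampled SQNR = 46.91 dB


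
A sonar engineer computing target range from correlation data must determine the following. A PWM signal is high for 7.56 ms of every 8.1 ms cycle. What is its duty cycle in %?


Duty cycle as a percentage:
DC = (t_on / T) * 100
   = (7.56 / 8.1) * 100
   = 0.933333 * 100
   = 93.33 %

93.33 %


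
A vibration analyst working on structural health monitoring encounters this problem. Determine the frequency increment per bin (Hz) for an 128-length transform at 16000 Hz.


DFT frequency resolution:
df = fs / N
   = 16000 / 128
   = 125.0 Hz

125.0 Hz


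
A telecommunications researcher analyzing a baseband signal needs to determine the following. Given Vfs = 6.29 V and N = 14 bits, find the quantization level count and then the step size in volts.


Step 1 — number of quantization levels:
L = 2^N = 2^14 = 16384

Step 2 — LSB step size:
delta = Vfs / L
      = 6.29 / 16384
      = 0.00038391 V

Levels = 16384; step size = 0.00038391 V


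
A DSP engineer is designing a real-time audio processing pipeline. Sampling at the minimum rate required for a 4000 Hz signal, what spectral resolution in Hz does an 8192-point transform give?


Step 1 — Nyquist sampling rate:
fs = 2 * fmax = 2 * 4000 = 8000 Hz

Step 2 — DFT bin spacing:
df = fs / N = 8000 / 8192 = 0.9766 Hz

0.9766 Hz


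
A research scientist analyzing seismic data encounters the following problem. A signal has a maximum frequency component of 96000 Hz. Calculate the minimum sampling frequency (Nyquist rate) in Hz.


The Nyquist rate is twice the maximum frequency component.
fs_min = 2 * fmax
      = 2 * 96000
      = 192000 Hz

192000


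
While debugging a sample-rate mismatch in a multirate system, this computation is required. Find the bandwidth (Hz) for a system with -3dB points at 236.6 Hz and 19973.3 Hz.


Bandwidth is the difference of -3dB frequencies:
BW = f_high - f_low
   = 19973.3 - 236.6
   = 19736.7 Hz

19736.7 Hz


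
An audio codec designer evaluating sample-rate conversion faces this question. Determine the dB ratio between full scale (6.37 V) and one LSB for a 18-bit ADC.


Dynamic range from full-scale to LSB:
V_min = V_max / 2^bits = 6.37 / 2^18
DR = 20 * log10(V_max / V_min)
   = 20 * log10(2^18)
   = 20 * 18 * log10(2)
   = 108.37 dB

108.37 dB


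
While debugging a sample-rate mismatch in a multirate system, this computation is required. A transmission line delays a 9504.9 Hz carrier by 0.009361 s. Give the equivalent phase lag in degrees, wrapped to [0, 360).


Phase shift from frequency and time delay:
phi = 360 * f * t_delay
    = 360 * 9504.9 * 0.009361
    = 32031.13 degrees
    mod 360 = 351.13 degrees

351.13 degrees


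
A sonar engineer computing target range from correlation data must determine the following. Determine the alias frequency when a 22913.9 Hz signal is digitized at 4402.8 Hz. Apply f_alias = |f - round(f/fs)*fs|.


Compute the nearest integer multiple of fs to the signal:
n = round(22913.9 / 4402.8) = 5
f_alias = |22913.9 - 5 * 4402.8|
        = |22913.9 - 22014.0|
        = 899.9 Hz

899.9


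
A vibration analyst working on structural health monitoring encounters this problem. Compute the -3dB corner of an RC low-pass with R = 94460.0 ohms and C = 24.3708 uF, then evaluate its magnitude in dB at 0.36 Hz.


Step 1 — cutoff frequency:
fc = 1 / (2*pi*R*C)
C = 24.3708 uF = 2.43708e-05 F
fc = 1 / (2*pi*94460.0*2.43708e-05)
   = 0.0691357 Hz

Step 2 — magnitude at f = 0.36 Hz:
|H(f)| = 1 / sqrt(1 + (f/fc)^2)
f/fc = 0.36 / 0.0691357 = 5.207151
|H| = 1 / sqrt(1 + 27.114422) = 0.1885973
|H|_dB = 20*log10(0.1885973) = -14.49 dB

fc = 0.0691357 Hz; |H(0.36 Hz)| = -14.49 dB


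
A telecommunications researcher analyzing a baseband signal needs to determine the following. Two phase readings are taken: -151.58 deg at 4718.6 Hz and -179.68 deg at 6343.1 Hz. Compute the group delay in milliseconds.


Group delay from phase difference:
tau = -d(phi)/d(omega)
d(phi) = -28.1 deg = -0.490438 rad
d(omega) = 2*pi*(6343.1 - 4718.6) = 10207.0345 rad/s
tau = -(-0.490438) / 10207.0345
    = 0.048 ms

0.048 ms
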